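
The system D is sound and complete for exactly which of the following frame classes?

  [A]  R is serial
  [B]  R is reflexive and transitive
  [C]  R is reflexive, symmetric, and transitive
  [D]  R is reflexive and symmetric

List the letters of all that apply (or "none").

(A) D is sound and complete for exactly this class.
(B) this class determines S4, not D.
(C) this class determines S5, not D.
(D) this class determines B (= KTB), not D.

A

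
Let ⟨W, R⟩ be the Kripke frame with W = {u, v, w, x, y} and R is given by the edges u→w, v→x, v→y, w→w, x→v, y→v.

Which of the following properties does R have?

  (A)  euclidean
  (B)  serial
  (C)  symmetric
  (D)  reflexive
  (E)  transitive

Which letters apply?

(A) not euclidean: v R x and v R y but not x R y.
(B) serial: every world has an R-successor.
(C) not symmetric: u R w but not w R u.
(D) not reflexive: not u R u.
(E) not transitive: v R x and x R v but not v R v.

B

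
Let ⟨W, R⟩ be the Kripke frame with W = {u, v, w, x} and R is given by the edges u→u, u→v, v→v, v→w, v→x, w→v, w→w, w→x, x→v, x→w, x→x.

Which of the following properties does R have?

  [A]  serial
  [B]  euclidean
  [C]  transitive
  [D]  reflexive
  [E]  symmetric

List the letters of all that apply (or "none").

(A) serial: every world has an R-successor.
(B) not euclidean: u R v and u R u but not v R u.
(C) not transitive: u R v and v R w but not u R w.
(D) reflexive: each world relates to itself.
(E) not symmetric: u R v but not v R u.

A, D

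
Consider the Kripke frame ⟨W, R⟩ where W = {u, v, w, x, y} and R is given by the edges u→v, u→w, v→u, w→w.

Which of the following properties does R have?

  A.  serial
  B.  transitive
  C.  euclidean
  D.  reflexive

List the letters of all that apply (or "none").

(A) not serial: x has no R-successor.
(B) not transitive: u R v and v R u but not u R u.
(C) not euclidean: u R v and u R w but not v R w.
(D) not reflexive: not u R u.

none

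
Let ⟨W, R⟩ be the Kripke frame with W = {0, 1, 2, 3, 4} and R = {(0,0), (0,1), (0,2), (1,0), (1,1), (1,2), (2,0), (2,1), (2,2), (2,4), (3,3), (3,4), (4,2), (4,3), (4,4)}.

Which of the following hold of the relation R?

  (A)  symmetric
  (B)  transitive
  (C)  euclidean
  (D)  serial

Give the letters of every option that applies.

A, D

(A) symmetric: every R-edge is matched by its reverse.
(B) not transitive: 0 R 2 and 2 R 4 but not 0 R 4.
(C) not euclidean: 2 R 0 and 2 R 4 but not 0 R 4.
(D) serial: every world has an R-successor.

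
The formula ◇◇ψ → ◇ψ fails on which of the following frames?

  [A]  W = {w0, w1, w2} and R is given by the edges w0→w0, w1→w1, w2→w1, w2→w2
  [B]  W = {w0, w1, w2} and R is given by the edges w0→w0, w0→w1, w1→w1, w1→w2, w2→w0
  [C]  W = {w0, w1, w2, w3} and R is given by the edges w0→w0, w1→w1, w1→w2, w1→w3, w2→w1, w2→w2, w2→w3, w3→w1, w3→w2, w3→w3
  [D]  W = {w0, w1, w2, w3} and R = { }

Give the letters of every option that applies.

B

The schema ◇◇ψ → ◇ψ is the dual of axiom 4; it is valid on a frame iff R is transitive.
(A) R is transitive (R is closed under composition), so the schema is valid here.
(B) R is not transitive (w0 R w1 and w1 R w2 but not w0 R w2), so the schema fails here.
(C) R is transitive (R is closed under composition), so the schema is valid here.
(D) R is transitive (R is closed under composition), so the schema is valid here.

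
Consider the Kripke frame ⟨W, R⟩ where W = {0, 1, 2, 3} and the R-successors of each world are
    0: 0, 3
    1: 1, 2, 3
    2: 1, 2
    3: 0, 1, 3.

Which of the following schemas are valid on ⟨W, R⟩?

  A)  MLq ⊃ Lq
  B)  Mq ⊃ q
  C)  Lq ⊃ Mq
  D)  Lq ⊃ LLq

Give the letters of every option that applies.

C

R is not transitive: 0 R 3 and 3 R 1 but not 0 R 1.
R is not euclidean: 1 R 2 and 1 R 3 but not 2 R 3.
R is serial: every world has an R-successor.
R is not a subset of the identity: 0 R 3 with 0 ≠ 3.
(A) the dual of axiom 5: valid iff R is euclidean. R is not euclidean — not valid.
(B) Mq ⊃ q is valid only on frames where every R-edge is a self-loop. Here R ⊄ identity — not valid.
(C) Lq ⊃ Mq is axiom D, which corresponds to seriality. R is serial — valid.
(D) axiom 4: valid iff R is transitive. R is not transitive — not valid.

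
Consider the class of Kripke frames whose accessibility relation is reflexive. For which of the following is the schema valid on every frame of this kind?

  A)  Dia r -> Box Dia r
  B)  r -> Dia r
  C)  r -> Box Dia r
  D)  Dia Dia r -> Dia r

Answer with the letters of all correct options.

A reflexive relation is serial.
(A) Dia r -> Box Dia r is axiom 5, which corresponds to the euclidean property. Such an R need not be euclidean — not valid.
(B) r -> Dia r (the dual of axiom T) characterises the reflexive frames. Every such R is reflexive — valid.
(C) r -> Box Dia r is axiom B; it is valid on a frame exactly when R is symmetric. Such an R need not be symmetric, so not valid.
(D) Dia Dia r -> Dia r is the dual of axiom 4, which corresponds to transitivity. Such an R need not be transitive — not valid.

B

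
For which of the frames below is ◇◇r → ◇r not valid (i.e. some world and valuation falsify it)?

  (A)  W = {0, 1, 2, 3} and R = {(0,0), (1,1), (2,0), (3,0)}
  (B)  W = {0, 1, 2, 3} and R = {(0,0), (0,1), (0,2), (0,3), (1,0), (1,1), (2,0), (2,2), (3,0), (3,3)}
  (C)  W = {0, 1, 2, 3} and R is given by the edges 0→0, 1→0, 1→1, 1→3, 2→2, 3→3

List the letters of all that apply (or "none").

B

The schema ◇◇r → ◇r is the dual of axiom 4; it is valid on a frame iff R is transitive.
(A) R is transitive (R is closed under composition), so the schema is valid here.
(B) R is not transitive (1 R 0 and 0 R 2 but not 1 R 2), so the schema fails here.
(C) R is transitive (R is closed under composition), so the schema is valid here.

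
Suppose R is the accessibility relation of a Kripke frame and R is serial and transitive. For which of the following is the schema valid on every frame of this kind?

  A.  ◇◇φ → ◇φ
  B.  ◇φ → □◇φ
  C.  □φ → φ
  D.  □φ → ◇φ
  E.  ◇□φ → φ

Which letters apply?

(A) ◇◇φ → ◇φ (the dual of axiom 4) characterises the transitive frames. Every such R is transitive — valid.
(B) ◇φ → □◇φ (axiom 5) characterises the euclidean frames. Such an R need not be euclidean — not valid.
(C) □φ → φ is axiom T; it is valid on a frame exactly when R is reflexive. Such an R need not be reflexive, so not valid.
(D) □φ → ◇φ is axiom D, which corresponds to seriality. Every such R is serial — valid.
(E) the dual of axiom B: valid iff R is symmetric. Such an R need not be symmetric — not valid.

A, D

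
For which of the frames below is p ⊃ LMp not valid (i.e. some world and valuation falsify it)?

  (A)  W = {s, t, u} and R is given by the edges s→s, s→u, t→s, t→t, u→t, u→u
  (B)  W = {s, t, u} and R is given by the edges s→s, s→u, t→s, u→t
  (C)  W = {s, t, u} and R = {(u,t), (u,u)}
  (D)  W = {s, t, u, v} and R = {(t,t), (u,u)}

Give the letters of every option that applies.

A, B, C

The schema p ⊃ LMp is axiom B; it is valid on a frame iff R is symmetric.
(A) R is not symmetric (s R u but not u R s), so the schema fails here.
(B) R is not symmetric (s R u but not u R s), so the schema fails here.
(C) R is not symmetric (u R t but not t R u), so the schema fails here.
(D) R is symmetric (every R-edge is matched by its reverse), so the schema is valid here.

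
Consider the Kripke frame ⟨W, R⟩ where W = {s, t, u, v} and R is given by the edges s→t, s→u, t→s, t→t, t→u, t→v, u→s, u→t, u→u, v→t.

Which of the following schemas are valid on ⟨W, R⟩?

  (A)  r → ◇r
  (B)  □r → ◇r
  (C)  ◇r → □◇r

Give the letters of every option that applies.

B

R is not reflexive: not s R s.
R is not euclidean: t R s and t R v but not s R v.
R is serial: every world has an R-successor.
(A) the dual of axiom T: valid iff R is reflexive. R is not reflexive — not valid.
(B) axiom D: valid iff R is serial. R is serial — valid.
(C) axiom 5: valid iff R is euclidean. R is not euclidean — not valid.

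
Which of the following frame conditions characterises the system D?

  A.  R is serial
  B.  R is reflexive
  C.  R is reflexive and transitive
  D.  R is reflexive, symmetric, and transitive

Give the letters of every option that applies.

A

(A) D is sound and complete for exactly this class.
(B) this class determines T (= KT), not D.
(C) this class determines S4, not D.
(D) this class determines S5, not D.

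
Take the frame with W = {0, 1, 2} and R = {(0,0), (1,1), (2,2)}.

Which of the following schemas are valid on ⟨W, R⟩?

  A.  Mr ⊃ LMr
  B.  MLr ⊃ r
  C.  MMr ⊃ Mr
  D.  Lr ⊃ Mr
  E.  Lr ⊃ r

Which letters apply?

A, B, C, D, E

R is reflexive: each world relates to itself.
R is symmetric: every R-edge is matched by its reverse.
R is transitive: R is closed under composition.
R is euclidean: any two R-successors of the same world are R-related.
R is serial: every world has an R-successor.
(A) Mr ⊃ LMr (axiom 5) characterises the euclidean frames. R is euclidean — valid.
(B) MLr ⊃ r is the dual of axiom B, which corresponds to symmetry. R is symmetric — valid.
(C) MMr ⊃ Mr is the dual of axiom 4; it is valid on a frame exactly when R is transitive. R is transitive, so valid.
(D) Lr ⊃ Mr is axiom D; it is valid on a frame exactly when R is serial. R is serial, so valid.
(E) Lr ⊃ r is axiom T, which corresponds to reflexivity. R is reflexive — valid.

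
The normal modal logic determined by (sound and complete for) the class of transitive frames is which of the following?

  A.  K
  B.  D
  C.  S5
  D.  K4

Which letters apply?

D

(A) K is determined by the class of arbitrary frames.
(B) D is determined by the class of serial frames.
(C) S5 is determined by the class of reflexive, symmetric, and transitive frames.
(D) K4 is determined by exactly this class.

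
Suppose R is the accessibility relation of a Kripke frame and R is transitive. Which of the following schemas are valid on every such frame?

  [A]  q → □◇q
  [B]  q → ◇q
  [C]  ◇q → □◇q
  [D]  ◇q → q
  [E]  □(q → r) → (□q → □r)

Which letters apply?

E

(A) q → □◇q is axiom B, which corresponds to symmetry. Such an R need not be symmetric — not valid.
(B) q → ◇q is the dual of axiom T; it is valid on a frame exactly when R is reflexive. Such an R need not be reflexive, so not valid.
(C) ◇q → □◇q is axiom 5, which corresponds to the euclidean property. Such an R need not be euclidean — not valid.
(D) ◇q → q is the converse of T; it holds exactly when R ⊆ identity. Such an R need not be a subset of the identity — not valid.
(E) □(q → r) → (□q → □r) is axiom K, valid on every Kripke frame — valid.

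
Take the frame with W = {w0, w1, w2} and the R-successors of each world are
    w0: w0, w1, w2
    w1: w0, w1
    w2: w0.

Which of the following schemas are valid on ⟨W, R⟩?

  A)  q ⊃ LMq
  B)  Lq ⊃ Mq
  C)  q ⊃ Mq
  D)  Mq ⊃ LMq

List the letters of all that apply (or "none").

A, B

R is not reflexive: not w2 R w2.
R is symmetric: every R-edge is matched by its reverse.
R is not euclidean: w0 R w1 and w0 R w2 but not w1 R w2.
R is serial: every world has an R-successor.
(A) q ⊃ LMq (axiom B) characterises the symmetric frames. R is symmetric — valid.
(B) axiom D: valid iff R is serial. R is serial — valid.
(C) q ⊃ Mq is the dual of axiom T; it is valid on a frame exactly when R is reflexive. R is not reflexive, so not valid.
(D) axiom 5: valid iff R is euclidean. R is not euclidean — not valid.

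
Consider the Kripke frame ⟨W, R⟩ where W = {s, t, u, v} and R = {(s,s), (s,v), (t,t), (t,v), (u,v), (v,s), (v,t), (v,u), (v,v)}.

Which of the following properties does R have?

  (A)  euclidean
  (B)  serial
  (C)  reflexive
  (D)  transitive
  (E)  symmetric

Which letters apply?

(A) not euclidean: v R s and v R t but not s R t.
(B) serial: every world has an R-successor.
(C) not reflexive: not u R u.
(D) not transitive: s R v and v R t but not s R t.
(E) symmetric: every R-edge is matched by its reverse.

B, E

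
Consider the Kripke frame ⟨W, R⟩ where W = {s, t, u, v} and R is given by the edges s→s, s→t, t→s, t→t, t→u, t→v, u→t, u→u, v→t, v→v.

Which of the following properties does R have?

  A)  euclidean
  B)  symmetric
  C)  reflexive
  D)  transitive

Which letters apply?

B, C

(A) not euclidean: t R s and t R u but not s R u.
(B) symmetric: every R-edge is matched by its reverse.
(C) reflexive: each world relates to itself.
(D) not transitive: s R t and t R u but not s R u.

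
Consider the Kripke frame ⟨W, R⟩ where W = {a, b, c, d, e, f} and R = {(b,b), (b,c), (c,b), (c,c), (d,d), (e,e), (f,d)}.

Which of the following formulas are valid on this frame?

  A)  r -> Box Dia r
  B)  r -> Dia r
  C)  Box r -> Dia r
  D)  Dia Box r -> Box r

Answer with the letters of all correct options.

D

R is not reflexive: not a R a.
R is not symmetric: f R d but not d R f.
R is euclidean: any two R-successors of the same world are R-related.
R is not serial: a has no R-successor.
(A) r -> Box Dia r is axiom B; it is valid on a frame exactly when R is symmetric. R is not symmetric, so not valid.
(B) the dual of axiom T: valid iff R is reflexive. R is not reflexive — not valid.
(C) Box r -> Dia r is axiom D; it is valid on a frame exactly when R is serial. R is not serial, so not valid.
(D) Dia Box r -> Box r (the dual of axiom 5) characterises the euclidean frames. R is euclidean — valid.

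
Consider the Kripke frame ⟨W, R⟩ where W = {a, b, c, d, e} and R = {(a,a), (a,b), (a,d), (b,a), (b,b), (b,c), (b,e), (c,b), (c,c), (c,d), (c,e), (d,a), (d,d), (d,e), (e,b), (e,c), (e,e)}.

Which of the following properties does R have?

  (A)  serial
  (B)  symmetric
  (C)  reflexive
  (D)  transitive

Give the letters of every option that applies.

A, C

(A) serial: every world has an R-successor.
(B) not symmetric: c R d but not d R c.
(C) reflexive: each world relates to itself.
(D) not transitive: a R b and b R c but not a R c.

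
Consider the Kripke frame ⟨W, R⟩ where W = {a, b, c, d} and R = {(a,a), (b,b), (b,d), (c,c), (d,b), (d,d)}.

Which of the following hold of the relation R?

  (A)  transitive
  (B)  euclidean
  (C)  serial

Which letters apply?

(A) transitive: R is closed under composition.
(B) euclidean: any two R-successors of the same world are R-related.
(C) serial: every world has an R-successor.

A, B, C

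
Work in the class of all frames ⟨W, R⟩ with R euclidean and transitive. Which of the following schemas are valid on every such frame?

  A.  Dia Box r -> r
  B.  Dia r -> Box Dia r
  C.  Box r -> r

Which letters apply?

B

(A) Dia Box r -> r is the dual of axiom B, which corresponds to symmetry. Such an R need not be symmetric — not valid.
(B) Dia r -> Box Dia r is axiom 5, which corresponds to the euclidean property. Every such R is euclidean — valid.
(C) Box r -> r is axiom T, which corresponds to reflexivity. Such an R need not be reflexive — not valid.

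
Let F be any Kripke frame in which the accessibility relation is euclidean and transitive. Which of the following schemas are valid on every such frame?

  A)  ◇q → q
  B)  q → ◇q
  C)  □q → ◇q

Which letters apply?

(A) ◇q → q is the converse of T; it holds exactly when R ⊆ identity. Such an R need not be a subset of the identity — not valid.
(B) q → ◇q is the dual of axiom T; it is valid on a frame exactly when R is reflexive. Such an R need not be reflexive, so not valid.
(C) □q → ◇q is axiom D, which corresponds to seriality. Such an R need not be serial — not valid.

none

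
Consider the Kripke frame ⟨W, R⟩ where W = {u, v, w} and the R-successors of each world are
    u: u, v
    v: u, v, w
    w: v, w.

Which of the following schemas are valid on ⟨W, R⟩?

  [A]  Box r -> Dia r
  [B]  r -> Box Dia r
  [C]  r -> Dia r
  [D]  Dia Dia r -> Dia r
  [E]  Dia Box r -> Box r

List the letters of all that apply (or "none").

R is reflexive: each world relates to itself.
R is symmetric: every R-edge is matched by its reverse.
R is not transitive: u R v and v R w but not u R w.
R is not euclidean: v R u and v R w but not u R w.
R is serial: every world has an R-successor.
(A) Box r -> Dia r is axiom D; it is valid on a frame exactly when R is serial. R is serial, so valid.
(B) r -> Box Dia r is axiom B; it is valid on a frame exactly when R is symmetric. R is symmetric, so valid.
(C) r -> Dia r is the dual of axiom T; it is valid on a frame exactly when R is reflexive. R is reflexive, so valid.
(D) Dia Dia r -> Dia r is the dual of axiom 4, which corresponds to transitivity. R is not transitive — not valid.
(E) Dia Box r -> Box r (the dual of axiom 5) characterises the euclidean frames. R is not euclidean — not valid.

A, B, C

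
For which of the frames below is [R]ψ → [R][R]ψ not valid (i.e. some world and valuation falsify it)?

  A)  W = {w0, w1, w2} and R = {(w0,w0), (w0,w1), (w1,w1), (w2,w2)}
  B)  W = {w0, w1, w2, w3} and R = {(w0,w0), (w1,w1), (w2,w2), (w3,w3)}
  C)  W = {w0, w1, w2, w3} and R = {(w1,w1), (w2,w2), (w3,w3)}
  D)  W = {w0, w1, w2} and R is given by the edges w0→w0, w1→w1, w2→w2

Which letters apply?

none

The schema [R]ψ → [R][R]ψ is axiom 4; it is valid on a frame iff R is transitive.
(A) R is transitive (R is closed under composition), so the schema is valid here.
(B) R is transitive (R is closed under composition), so the schema is valid here.
(C) R is transitive (R is closed under composition), so the schema is valid here.
(D) R is transitive (R is closed under composition), so the schema is valid here.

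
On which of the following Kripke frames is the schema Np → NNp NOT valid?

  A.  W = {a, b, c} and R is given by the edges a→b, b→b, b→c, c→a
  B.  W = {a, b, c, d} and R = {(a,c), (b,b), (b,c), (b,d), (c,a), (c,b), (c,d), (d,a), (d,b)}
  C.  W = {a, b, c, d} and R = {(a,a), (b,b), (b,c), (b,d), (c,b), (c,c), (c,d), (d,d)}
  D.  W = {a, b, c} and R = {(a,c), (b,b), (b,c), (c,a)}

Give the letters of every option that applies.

The schema Np → NNp is axiom 4; it is valid on a frame iff R is transitive.
(A) R is not transitive (a R b and b R c but not a R c), so the schema fails here.
(B) R is not transitive (a R c and c R a but not a R a), so the schema fails here.
(C) R is transitive (R is closed under composition), so the schema is valid here.
(D) R is not transitive (a R c and c R a but not a R a), so the schema fails here.

A, B, D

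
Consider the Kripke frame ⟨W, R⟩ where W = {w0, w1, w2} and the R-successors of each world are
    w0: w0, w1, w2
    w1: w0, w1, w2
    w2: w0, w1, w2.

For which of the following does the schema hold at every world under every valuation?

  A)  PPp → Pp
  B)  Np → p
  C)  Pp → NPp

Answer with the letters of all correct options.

A, B, C

R is reflexive: each world relates to itself.
R is transitive: R is closed under composition.
R is euclidean: any two R-successors of the same world are R-related.
(A) the dual of axiom 4: valid iff R is transitive. R is transitive — valid.
(B) axiom T: valid iff R is reflexive. R is reflexive — valid.
(C) Pp → NPp (axiom 5) characterises the euclidean frames. R is euclidean — valid.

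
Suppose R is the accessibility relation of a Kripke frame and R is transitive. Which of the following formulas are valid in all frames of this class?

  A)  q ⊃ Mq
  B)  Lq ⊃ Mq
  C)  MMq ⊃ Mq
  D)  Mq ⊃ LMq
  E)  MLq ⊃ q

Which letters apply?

(A) q ⊃ Mq (the dual of axiom T) characterises the reflexive frames. Such an R need not be reflexive — not valid.
(B) axiom D: valid iff R is serial. Such an R need not be serial — not valid.
(C) MMq ⊃ Mq (the dual of axiom 4) characterises the transitive frames. Every such R is transitive — valid.
(D) axiom 5: valid iff R is euclidean. Such an R need not be euclidean — not valid.
(E) MLq ⊃ q (the dual of axiom B) characterises the symmetric frames. Such an R need not be symmetric — not valid.

C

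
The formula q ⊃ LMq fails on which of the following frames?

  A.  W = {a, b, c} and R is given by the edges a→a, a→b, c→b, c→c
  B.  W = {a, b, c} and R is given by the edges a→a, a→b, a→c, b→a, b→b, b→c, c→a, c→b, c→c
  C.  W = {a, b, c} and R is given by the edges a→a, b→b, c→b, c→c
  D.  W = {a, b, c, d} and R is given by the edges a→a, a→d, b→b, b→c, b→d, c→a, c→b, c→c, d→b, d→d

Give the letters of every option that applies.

The schema q ⊃ LMq is axiom B; it is valid on a frame iff R is symmetric.
(A) R is not symmetric (a R b but not b R a), so the schema fails here.
(B) R is symmetric (every R-edge is matched by its reverse), so the schema is valid here.
(C) R is not symmetric (c R b but not b R c), so the schema fails here.
(D) R is not symmetric (a R d but not d R a), so the schema fails here.

A, C, D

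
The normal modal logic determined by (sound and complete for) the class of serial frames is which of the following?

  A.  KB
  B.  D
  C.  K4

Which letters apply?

(A) KB is determined by the class of symmetric frames.
(B) D is determined by exactly this class.
(C) K4 is determined by the class of transitive frames.

B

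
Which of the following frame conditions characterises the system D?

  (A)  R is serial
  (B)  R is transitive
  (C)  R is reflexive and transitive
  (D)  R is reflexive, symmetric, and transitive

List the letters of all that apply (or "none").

(A) D is sound and complete for exactly this class.
(B) this class determines K4, not D.
(C) this class determines S4, not D.
(D) this class determines S5, not D.

A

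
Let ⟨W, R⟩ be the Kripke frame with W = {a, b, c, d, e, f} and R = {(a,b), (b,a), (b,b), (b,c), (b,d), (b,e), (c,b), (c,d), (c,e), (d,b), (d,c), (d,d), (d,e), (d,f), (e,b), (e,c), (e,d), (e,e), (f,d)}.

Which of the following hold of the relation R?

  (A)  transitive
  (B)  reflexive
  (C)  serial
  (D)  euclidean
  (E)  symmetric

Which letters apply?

C, E

(A) not transitive: a R b and b R a but not a R a.
(B) not reflexive: not a R a.
(C) serial: every world has an R-successor.
(D) not euclidean: b R a and b R c but not a R c.
(E) symmetric: every R-edge is matched by its reverse.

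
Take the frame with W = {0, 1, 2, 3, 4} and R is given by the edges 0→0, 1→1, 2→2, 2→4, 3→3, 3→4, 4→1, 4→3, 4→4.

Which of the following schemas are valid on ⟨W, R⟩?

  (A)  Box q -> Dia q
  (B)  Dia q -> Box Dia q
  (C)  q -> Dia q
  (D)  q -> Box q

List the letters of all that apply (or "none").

A, C

R is reflexive: each world relates to itself.
R is not euclidean: 2 R 4 and 2 R 2 but not 4 R 2.
R is serial: every world has an R-successor.
R is not a subset of the identity: 2 R 4 with 2 ≠ 4.
(A) Box q -> Dia q is axiom D; it is valid on a frame exactly when R is serial. R is serial, so valid.
(B) axiom 5: valid iff R is euclidean. R is not euclidean — not valid.
(C) q -> Dia q (the dual of axiom T) characterises the reflexive frames. R is reflexive — valid.
(D) q -> Box q is equivalent to ◇p→p; it holds exactly when R ⊆ identity. Here R ⊄ identity — not valid.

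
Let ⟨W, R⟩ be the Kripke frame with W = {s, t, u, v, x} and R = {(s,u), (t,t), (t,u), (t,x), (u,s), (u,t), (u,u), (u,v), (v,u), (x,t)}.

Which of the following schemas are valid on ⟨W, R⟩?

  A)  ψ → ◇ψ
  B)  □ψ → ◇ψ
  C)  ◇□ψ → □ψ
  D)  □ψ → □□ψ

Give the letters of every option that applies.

R is not reflexive: not s R s.
R is not transitive: s R u and u R s but not s R s.
R is not euclidean: t R u and t R x but not u R x.
R is serial: every world has an R-successor.
(A) ψ → ◇ψ (the dual of axiom T) characterises the reflexive frames. R is not reflexive — not valid.
(B) □ψ → ◇ψ is axiom D; it is valid on a frame exactly when R is serial. R is serial, so valid.
(C) the dual of axiom 5: valid iff R is euclidean. R is not euclidean — not valid.
(D) □ψ → □□ψ (axiom 4) characterises the transitive frames. R is not transitive — not valid.

B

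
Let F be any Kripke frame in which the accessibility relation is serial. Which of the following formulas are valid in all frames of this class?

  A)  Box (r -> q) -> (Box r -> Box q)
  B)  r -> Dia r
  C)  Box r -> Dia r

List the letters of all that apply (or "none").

A, C

(A) this is just K, valid on every normal frame.
(B) r -> Dia r (the dual of axiom T) characterises the reflexive frames. Such an R need not be reflexive — not valid.
(C) Box r -> Dia r is axiom D; it is valid on a frame exactly when R is serial. Every such R is serial, so valid.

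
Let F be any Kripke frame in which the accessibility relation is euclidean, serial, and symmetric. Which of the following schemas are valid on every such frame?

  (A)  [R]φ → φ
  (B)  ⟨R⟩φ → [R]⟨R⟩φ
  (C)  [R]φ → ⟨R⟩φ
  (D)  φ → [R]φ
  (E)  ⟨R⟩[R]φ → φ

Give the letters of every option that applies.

A, B, C, E

Serial, symmetric and euclidean together give transitive (from symmetry + euclidean) and then reflexive; the relation is an equivalence.
(A) [R]φ → φ is axiom T; it is valid on a frame exactly when R is reflexive. Every such R is reflexive, so valid.
(B) ⟨R⟩φ → [R]⟨R⟩φ is axiom 5; it is valid on a frame exactly when R is euclidean. Every such R is euclidean, so valid.
(C) [R]φ → ⟨R⟩φ (axiom D) characterises the serial frames. Every such R is serial — valid.
(D) φ → [R]φ is valid only on frames where every R-edge is a self-loop. Such an R need not be a subset of the identity — not valid.
(E) ⟨R⟩[R]φ → φ is the dual of axiom B, which corresponds to symmetry. Every such R is symmetric — valid.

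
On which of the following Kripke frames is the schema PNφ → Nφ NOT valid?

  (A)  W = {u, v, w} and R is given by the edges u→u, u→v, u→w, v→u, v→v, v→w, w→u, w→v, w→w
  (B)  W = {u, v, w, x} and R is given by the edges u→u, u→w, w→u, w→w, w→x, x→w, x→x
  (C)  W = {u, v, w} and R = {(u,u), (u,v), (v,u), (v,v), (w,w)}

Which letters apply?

B

The schema PNφ → Nφ is the dual of axiom 5; it is valid on a frame iff R is euclidean.
(A) R is euclidean (any two R-successors of the same world are R-related), so the schema is valid here.
(B) R is not euclidean (w R u and w R x but not u R x), so the schema fails here.
(C) R is euclidean (any two R-successors of the same world are R-related), so the schema is valid here.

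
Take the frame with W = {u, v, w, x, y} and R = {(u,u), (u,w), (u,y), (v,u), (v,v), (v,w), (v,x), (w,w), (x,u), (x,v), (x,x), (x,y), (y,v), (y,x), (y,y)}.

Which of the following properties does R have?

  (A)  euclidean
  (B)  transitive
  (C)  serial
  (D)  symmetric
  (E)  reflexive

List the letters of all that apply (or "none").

C, E

(A) not euclidean: u R w and u R u but not w R u.
(B) not transitive: u R y and y R v but not u R v.
(C) serial: every world has an R-successor.
(D) not symmetric: u R w but not w R u.
(E) reflexive: each world relates to itself.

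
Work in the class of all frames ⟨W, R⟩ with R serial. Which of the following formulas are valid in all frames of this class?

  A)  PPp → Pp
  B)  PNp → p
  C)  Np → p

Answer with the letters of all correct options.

none

(A) the dual of axiom 4: valid iff R is transitive. Such an R need not be transitive — not valid.
(B) PNp → p (the dual of axiom B) characterises the symmetric frames. Such an R need not be symmetric — not valid.
(C) Np → p is axiom T, which corresponds to reflexivity. Such an R need not be reflexive — not valid.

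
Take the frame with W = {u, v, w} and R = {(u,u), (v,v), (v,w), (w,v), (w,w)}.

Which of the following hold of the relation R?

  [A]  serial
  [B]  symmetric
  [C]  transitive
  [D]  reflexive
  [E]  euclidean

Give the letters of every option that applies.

(A) serial: every world has an R-successor.
(B) symmetric: every R-edge is matched by its reverse.
(C) transitive: R is closed under composition.
(D) reflexive: each world relates to itself.
(E) euclidean: any two R-successors of the same world are R-related.

A, B, C, D, E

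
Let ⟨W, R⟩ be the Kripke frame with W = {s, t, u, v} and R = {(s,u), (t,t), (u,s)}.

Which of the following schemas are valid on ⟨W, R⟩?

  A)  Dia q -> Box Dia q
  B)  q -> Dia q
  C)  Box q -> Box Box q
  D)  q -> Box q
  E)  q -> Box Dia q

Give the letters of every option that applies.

E

R is not reflexive: not s R s.
R is symmetric: every R-edge is matched by its reverse.
R is not transitive: s R u and u R s but not s R s.
R is not euclidean: s R u and s R u but not u R u.
R is not a subset of the identity: s R u with s ≠ u.
(A) Dia q -> Box Dia q is axiom 5, which corresponds to the euclidean property. R is not euclidean — not valid.
(B) q -> Dia q is the dual of axiom T; it is valid on a frame exactly when R is reflexive. R is not reflexive, so not valid.
(C) axiom 4: valid iff R is transitive. R is not transitive — not valid.
(D) q -> Box q is equivalent to ◇p→p; it holds exactly when R ⊆ identity. Here R ⊄ identity — not valid.
(E) q -> Box Dia q is axiom B; it is valid on a frame exactly when R is symmetric. R is symmetric, so valid.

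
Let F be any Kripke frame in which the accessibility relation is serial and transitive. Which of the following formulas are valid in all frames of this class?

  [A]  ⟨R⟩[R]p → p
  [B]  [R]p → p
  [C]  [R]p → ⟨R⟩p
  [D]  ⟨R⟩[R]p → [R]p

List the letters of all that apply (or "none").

C

(A) ⟨R⟩[R]p → p (the dual of axiom B) characterises the symmetric frames. Such an R need not be symmetric — not valid.
(B) axiom T: valid iff R is reflexive. Such an R need not be reflexive — not valid.
(C) [R]p → ⟨R⟩p (axiom D) characterises the serial frames. Every such R is serial — valid.
(D) ⟨R⟩[R]p → [R]p is the dual of axiom 5; it is valid on a frame exactly when R is euclidean. Such an R need not be euclidean, so not valid.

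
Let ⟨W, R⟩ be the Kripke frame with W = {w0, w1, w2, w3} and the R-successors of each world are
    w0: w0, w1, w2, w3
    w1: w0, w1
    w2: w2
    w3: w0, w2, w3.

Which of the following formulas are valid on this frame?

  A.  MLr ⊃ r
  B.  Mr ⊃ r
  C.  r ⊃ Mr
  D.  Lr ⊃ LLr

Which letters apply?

C

R is reflexive: each world relates to itself.
R is not symmetric: w0 R w2 but not w2 R w0.
R is not transitive: w1 R w0 and w0 R w2 but not w1 R w2.
R is not a subset of the identity: w0 R w1 with w0 ≠ w1.
(A) MLr ⊃ r (the dual of axiom B) characterises the symmetric frames. R is not symmetric — not valid.
(B) Mr ⊃ r is the converse of T; it holds exactly when R ⊆ identity. Here R ⊄ identity — not valid.
(C) r ⊃ Mr (the dual of axiom T) characterises the reflexive frames. R is reflexive — valid.
(D) Lr ⊃ LLr is axiom 4, which corresponds to transitivity. R is not transitive — not valid.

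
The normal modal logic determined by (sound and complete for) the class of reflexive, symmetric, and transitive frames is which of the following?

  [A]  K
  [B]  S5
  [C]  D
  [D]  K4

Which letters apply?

B

(A) K is determined by the class of arbitrary frames.
(B) S5 is determined by exactly this class.
(C) D is determined by the class of serial frames.
(D) K4 is determined by the class of transitive frames.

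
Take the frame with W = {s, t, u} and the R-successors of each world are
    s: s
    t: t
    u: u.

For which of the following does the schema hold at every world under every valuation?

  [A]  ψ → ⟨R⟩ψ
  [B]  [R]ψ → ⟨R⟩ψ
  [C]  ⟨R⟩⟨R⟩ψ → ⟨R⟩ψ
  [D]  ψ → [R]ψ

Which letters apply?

R is reflexive: each world relates to itself.
R is transitive: R is closed under composition.
R is serial: every world has an R-successor.
R is a subset of the identity: every R-edge is a self-loop.
(A) ψ → ⟨R⟩ψ is the dual of axiom T, which corresponds to reflexivity. R is reflexive — valid.
(B) [R]ψ → ⟨R⟩ψ is axiom D, which corresponds to seriality. R is serial — valid.
(C) ⟨R⟩⟨R⟩ψ → ⟨R⟩ψ is the dual of axiom 4; it is valid on a frame exactly when R is transitive. R is transitive, so valid.
(D) ψ → [R]ψ is valid only on frames where every R-edge is a self-loop. Here R ⊆ identity — valid.

A, B, C, D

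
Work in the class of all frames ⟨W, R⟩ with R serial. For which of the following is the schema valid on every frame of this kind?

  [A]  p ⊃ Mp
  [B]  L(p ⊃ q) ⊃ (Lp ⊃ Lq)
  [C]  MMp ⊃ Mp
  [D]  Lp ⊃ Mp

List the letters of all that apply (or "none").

B, D

(A) p ⊃ Mp (the dual of axiom T) characterises the reflexive frames. Such an R need not be reflexive — not valid.
(B) L(p ⊃ q) ⊃ (Lp ⊃ Lq) is axiom K, valid on every Kripke frame — valid.
(C) MMp ⊃ Mp is the dual of axiom 4, which corresponds to transitivity. Such an R need not be transitive — not valid.
(D) Lp ⊃ Mp is axiom D; it is valid on a frame exactly when R is serial. Every such R is serial, so valid.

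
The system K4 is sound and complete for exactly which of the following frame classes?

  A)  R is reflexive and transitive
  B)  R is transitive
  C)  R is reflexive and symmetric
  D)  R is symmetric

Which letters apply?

B

(A) this class determines S4, not K4.
(B) K4 is sound and complete for exactly this class.
(C) this class determines B (= KTB), not K4.
(D) this class determines KB, not K4.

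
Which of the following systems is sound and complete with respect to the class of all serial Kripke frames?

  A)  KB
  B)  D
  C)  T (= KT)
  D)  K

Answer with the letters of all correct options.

(A) KB is determined by the class of symmetric frames.
(B) D is determined by exactly this class.
(C) T (= KT) is determined by the class of reflexive frames.
(D) K is determined by the class of arbitrary frames.

B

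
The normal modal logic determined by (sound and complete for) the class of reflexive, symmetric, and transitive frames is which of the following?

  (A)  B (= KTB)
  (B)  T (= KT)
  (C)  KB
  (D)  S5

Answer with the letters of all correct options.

D

(A) B (= KTB) is determined by the class of reflexive and symmetric frames.
(B) T (= KT) is determined by the class of reflexive frames.
(C) KB is determined by the class of symmetric frames.
(D) S5 is determined by exactly this class.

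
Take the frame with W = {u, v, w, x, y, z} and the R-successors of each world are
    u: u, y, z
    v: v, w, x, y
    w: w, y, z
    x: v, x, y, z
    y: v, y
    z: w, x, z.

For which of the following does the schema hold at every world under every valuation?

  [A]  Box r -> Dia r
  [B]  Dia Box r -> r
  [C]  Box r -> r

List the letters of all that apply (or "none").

R is reflexive: each world relates to itself.
R is not symmetric: u R y but not y R u.
R is serial: every world has an R-successor.
(A) Box r -> Dia r (axiom D) characterises the serial frames. R is serial — valid.
(B) the dual of axiom B: valid iff R is symmetric. R is not symmetric — not valid.
(C) Box r -> r (axiom T) characterises the reflexive frames. R is reflexive — valid.

A, C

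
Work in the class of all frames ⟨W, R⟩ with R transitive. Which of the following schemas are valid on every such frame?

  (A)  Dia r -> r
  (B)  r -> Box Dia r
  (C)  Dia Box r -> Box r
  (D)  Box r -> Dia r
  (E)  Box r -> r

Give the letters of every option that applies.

(A) Dia r -> r is the converse of T; it holds exactly when R ⊆ identity. Such an R need not be a subset of the identity — not valid.
(B) r -> Box Dia r is axiom B, which corresponds to symmetry. Such an R need not be symmetric — not valid.
(C) Dia Box r -> Box r is the dual of axiom 5, which corresponds to the euclidean property. Such an R need not be euclidean — not valid.
(D) Box r -> Dia r (axiom D) characterises the serial frames. Such an R need not be serial — not valid.
(E) Box r -> r is axiom T, which corresponds to reflexivity. Such an R need not be reflexive — not valid.

none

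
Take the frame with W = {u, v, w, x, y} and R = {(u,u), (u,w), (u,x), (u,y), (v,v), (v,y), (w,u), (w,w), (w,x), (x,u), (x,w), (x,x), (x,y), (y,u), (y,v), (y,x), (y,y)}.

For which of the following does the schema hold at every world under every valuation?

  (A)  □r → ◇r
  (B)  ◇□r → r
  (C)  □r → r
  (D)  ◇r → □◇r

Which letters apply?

R is reflexive: each world relates to itself.
R is symmetric: every R-edge is matched by its reverse.
R is not euclidean: u R w and u R y but not w R y.
R is serial: every world has an R-successor.
(A) □r → ◇r (axiom D) characterises the serial frames. R is serial — valid.
(B) ◇□r → r (the dual of axiom B) characterises the symmetric frames. R is symmetric — valid.
(C) axiom T: valid iff R is reflexive. R is reflexive — valid.
(D) ◇r → □◇r (axiom 5) characterises the euclidean frames. R is not euclidean — not valid.

A, B, C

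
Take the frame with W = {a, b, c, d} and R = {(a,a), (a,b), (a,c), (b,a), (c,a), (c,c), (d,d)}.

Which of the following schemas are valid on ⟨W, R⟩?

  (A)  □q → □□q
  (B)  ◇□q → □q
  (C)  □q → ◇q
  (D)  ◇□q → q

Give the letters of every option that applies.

R is symmetric: every R-edge is matched by its reverse.
R is not transitive: b R a and a R b but not b R b.
R is not euclidean: a R b and a R c but not b R c.
R is serial: every world has an R-successor.
(A) □q → □□q is axiom 4; it is valid on a frame exactly when R is transitive. R is not transitive, so not valid.
(B) the dual of axiom 5: valid iff R is euclidean. R is not euclidean — not valid.
(C) □q → ◇q is axiom D; it is valid on a frame exactly when R is serial. R is serial, so valid.
(D) ◇□q → q is the dual of axiom B, which corresponds to symmetry. R is symmetric — valid.

C, D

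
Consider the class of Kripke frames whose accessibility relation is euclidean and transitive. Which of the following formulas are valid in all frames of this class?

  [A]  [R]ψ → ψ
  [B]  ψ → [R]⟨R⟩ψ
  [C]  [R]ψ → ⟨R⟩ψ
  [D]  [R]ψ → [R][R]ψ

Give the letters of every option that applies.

D

(A) [R]ψ → ψ is axiom T; it is valid on a frame exactly when R is reflexive. Such an R need not be reflexive, so not valid.
(B) axiom B: valid iff R is symmetric. Such an R need not be symmetric — not valid.
(C) [R]ψ → ⟨R⟩ψ is axiom D, which corresponds to seriality. Such an R need not be serial — not valid.
(D) [R]ψ → [R][R]ψ (axiom 4) characterises the transitive frames. Every such R is transitive — valid.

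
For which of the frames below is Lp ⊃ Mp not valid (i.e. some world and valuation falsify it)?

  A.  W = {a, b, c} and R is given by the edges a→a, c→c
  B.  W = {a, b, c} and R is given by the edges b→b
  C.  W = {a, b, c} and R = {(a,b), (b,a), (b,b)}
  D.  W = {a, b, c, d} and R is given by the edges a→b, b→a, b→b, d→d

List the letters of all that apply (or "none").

A, B, C, D

The schema Lp ⊃ Mp is axiom D; it is valid on a frame iff R is serial.
(A) R is not serial (b has no R-successor), so the schema fails here.
(B) R is not serial (a has no R-successor), so the schema fails here.
(C) R is not serial (c has no R-successor), so the schema fails here.
(D) R is not serial (c has no R-successor), so the schema fails here.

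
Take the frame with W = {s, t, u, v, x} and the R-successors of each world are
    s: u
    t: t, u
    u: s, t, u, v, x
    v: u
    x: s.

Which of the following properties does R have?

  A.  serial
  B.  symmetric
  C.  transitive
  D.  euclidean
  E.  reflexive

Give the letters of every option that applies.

A

(A) serial: every world has an R-successor.
(B) not symmetric: u R x but not x R u.
(C) not transitive: s R u and u R s but not s R s.
(D) not euclidean: u R s and u R t but not s R t.
(E) not reflexive: not s R s.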